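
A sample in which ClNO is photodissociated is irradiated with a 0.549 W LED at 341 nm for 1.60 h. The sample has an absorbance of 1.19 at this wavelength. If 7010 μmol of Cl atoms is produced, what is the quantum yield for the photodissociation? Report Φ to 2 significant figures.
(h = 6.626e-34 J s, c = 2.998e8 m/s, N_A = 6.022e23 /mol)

Φ = 0.83

Product: 7010 μmol = 0.00701 mol.
Photon energy at 341 nm: hc/λ = (6.626e-34)(2.998e8)/(341e-9) = 5.825e-19 J.
Energy delivered: (0.549 W)(5760 s) = 3162 J.
Photons incident: 3162 / 5.825e-19 = 5.428e21, i.e. 5.428e21/6.022e23 = 0.009014 mol.
Fraction absorbed: 1 − 10^(−1.19) = 0.9354.
Photons absorbed: 0.9354 × 0.009014 = 0.008432 mol.
Φ = 0.00701 mol / 0.008432 mol photons = 0.83.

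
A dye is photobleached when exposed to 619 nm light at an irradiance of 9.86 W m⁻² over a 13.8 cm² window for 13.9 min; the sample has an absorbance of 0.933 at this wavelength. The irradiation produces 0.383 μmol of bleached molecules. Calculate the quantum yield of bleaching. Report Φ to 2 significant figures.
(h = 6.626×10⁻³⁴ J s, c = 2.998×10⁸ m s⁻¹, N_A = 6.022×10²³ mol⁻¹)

Product: 0.383 μmol = 3.83×10⁻⁷ mol.
Photon energy at 619 nm: hc/λ = (6.626×10⁻³⁴)(2.998×10⁸)/(619×10⁻⁹) = 3.209×10⁻¹⁹ J.
Energy delivered: (9.86 W m⁻²)(13.8×10⁻⁴ m²)(834 s) = 11.35 J.
Photons incident: 11.35 / 3.209×10⁻¹⁹ = 3.537×10¹⁹, i.e. 3.537×10¹⁹/6.022×10²³ = 5.873×10⁻⁵ mol.
Fraction absorbed: 1 − 10^(−0.933) = 0.8833.
Photons absorbed: 0.8833 × 5.873×10⁻⁵ = 5.188×10⁻⁵ mol.
Φ = 3.83×10⁻⁷ mol / 5.188×10⁻⁵ mol photons = 0.0074.

Φ = 0.0074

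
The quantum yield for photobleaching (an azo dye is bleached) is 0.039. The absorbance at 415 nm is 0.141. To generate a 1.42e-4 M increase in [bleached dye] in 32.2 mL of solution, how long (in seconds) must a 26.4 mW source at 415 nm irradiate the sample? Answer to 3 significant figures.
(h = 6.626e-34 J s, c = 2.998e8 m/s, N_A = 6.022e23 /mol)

t ≈ 4620 s

Product: (1.42e-4 M)(0.0322 L) = 4.572e-6 mol.
Photons that must be absorbed: 4.572e-6 / 0.039 = 1.172e-4 mol.
Fraction absorbed: 1 − 10^(−0.141) = 0.2772.
Incident photons needed: 1.172e-4 / 0.2772 = 4.228e-4 mol.
Photon energy: hc/λ = 4.787e-19 J; per mole, 2.883e5 J mol⁻¹.
Energy required: 4.228e-4 × 2.883e5 = 121.9 J.
Time: 121.9 J / 0.0264 W = 4620 s.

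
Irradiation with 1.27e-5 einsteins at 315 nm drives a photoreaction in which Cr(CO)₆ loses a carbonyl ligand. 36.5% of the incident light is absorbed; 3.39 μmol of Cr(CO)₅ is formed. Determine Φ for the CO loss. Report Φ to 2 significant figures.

Φ = 0.73

Product: 3.39 μmol = 3.39e-6 mol.
Photons absorbed: 0.365 × 1.27e-5 = 4.636e-6 mol.
Φ = 3.39e-6 mol / 4.636e-6 mol photons = 0.73.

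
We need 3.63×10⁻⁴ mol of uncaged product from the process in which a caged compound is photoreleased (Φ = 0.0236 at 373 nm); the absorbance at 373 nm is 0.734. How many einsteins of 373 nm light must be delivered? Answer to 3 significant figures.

0.0189 einstein

Photons that must be absorbed: 3.63×10⁻⁴ / 0.0236 = 0.01538 mol.
Fraction absorbed: 1 − 10^(−0.734) = 0.8155.
Incident photons needed: 0.01538 / 0.8155 = 0.01886 mol.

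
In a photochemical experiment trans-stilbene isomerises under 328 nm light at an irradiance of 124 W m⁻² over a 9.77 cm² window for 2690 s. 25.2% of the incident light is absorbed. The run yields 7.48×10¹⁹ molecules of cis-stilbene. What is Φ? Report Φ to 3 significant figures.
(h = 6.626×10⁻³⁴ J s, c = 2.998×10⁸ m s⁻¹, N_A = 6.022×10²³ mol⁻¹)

Product: 7.48×10¹⁹ / 6.022×10²³ = 1.242×10⁻⁴ mol.
Photon energy at 328 nm: hc/λ = (6.626×10⁻³⁴)(2.998×10⁸)/(328×10⁻⁹) = 6.056×10⁻¹⁹ J.
Energy delivered: (124 W m⁻²)(9.77×10⁻⁴ m²)(2690 s) = 325.9 J.
Photons incident: 325.9 / 6.056×10⁻¹⁹ = 5.381×10²⁰, i.e. 5.381×10²⁰/6.022×10²³ = 8.936×10⁻⁴ mol.
Photons absorbed: 0.252 × 8.936×10⁻⁴ = 2.252×10⁻⁴ mol.
Φ = 1.242×10⁻⁴ mol / 2.252×10⁻⁴ mol photons = 0.552.

Φ = 0.552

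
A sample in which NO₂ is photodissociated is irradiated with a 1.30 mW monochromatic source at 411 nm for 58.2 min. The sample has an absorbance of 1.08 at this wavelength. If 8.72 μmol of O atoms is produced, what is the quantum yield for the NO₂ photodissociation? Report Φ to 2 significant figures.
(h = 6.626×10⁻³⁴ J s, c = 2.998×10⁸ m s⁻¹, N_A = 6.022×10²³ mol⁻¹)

Product: 8.72 μmol = 8.72×10⁻⁶ mol.
Photon energy at 411 nm: hc/λ = (6.626×10⁻³⁴)(2.998×10⁸)/(411×10⁻⁹) = 4.833×10⁻¹⁹ J.
Energy delivered: (1.30 mW)(3492 s) = 4.540 J.
Photons incident: 4.540 / 4.833×10⁻¹⁹ = 9.394×10¹⁸, i.e. 9.394×10¹⁸/6.022×10²³ = 1.560×10⁻⁵ mol.
Fraction absorbed: 1 − 10^(−1.08) = 0.9168.
Photons absorbed: 0.9168 × 1.560×10⁻⁵ = 1.430×10⁻⁵ mol.
Φ = 8.72×10⁻⁶ mol / 1.430×10⁻⁵ mol photons = 0.61.

Φ = 0.61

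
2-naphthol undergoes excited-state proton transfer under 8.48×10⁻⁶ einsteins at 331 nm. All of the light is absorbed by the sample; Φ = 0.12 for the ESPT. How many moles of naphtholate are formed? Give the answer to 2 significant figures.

1.0×10⁻⁶ mol

Product: Φ × n_abs = 0.12 × 8.48×10⁻⁶ = 1.018×10⁻⁶ mol.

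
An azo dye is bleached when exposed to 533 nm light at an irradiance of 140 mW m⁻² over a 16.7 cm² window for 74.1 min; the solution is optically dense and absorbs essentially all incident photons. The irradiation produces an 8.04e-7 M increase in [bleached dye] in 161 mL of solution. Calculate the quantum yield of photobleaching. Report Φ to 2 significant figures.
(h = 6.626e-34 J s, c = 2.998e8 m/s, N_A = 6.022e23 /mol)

Φ = 0.028

Product: (8.04e-7 M)(0.161 L) = 1.294e-7 mol.
Photon energy at 533 nm: hc/λ = (6.626e-34)(2.998e8)/(533e-9) = 3.727e-19 J.
Energy delivered: (140 mW m⁻²)(16.7e-4 m²)(4446 s) = 1.039 J.
Photons incident: 1.039 / 3.727e-19 = 2.788e18, i.e. 2.788e18/6.022e23 = 4.630e-6 mol.
Φ = 1.294e-7 mol / 4.630e-6 mol photons = 0.028.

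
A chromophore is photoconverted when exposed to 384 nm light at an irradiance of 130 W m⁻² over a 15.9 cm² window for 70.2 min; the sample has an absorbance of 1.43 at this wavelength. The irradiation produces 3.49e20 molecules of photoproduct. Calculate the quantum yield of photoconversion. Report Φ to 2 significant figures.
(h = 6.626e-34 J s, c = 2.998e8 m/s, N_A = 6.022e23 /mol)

Product: 3.49e20 / 6.022e23 = 5.795e-4 mol.
Photon energy at 384 nm: hc/λ = (6.626e-34)(2.998e8)/(384e-9) = 5.173e-19 J.
Energy delivered: (130 W m⁻²)(15.9e-4 m²)(4212 s) = 870.6 J.
Photons incident: 870.6 / 5.173e-19 = 1.683e21, i.e. 1.683e21/6.022e23 = 0.002795 mol.
Fraction absorbed: 1 − 10^(−1.43) = 0.9628.
Photons absorbed: 0.9628 × 0.002795 = 0.002691 mol.
Φ = 5.795e-4 mol / 0.002691 mol photons = 0.22.

Φ = 0.22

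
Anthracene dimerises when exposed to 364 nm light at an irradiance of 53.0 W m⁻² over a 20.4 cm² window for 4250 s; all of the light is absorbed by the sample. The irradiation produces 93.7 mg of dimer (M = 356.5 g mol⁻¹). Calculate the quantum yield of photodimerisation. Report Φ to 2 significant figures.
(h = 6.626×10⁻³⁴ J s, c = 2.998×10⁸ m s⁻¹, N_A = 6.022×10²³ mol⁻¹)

Product: 93.7 mg / 356.5 g mol⁻¹ = 2.628×10⁻⁴ mol.
Photon energy at 364 nm: hc/λ = (6.626×10⁻³⁴)(2.998×10⁸)/(364×10⁻⁹) = 5.457×10⁻¹⁹ J.
Energy delivered: (53.0 W m⁻²)(20.4×10⁻⁴ m²)(4250 s) = 459.5 J.
Photons incident: 459.5 / 5.457×10⁻¹⁹ = 8.420×10²⁰, i.e. 8.420×10²⁰/6.022×10²³ = 0.001398 mol.
Φ = 2.628×10⁻⁴ mol / 0.001398 mol photons = 0.19.

Φ = 0.19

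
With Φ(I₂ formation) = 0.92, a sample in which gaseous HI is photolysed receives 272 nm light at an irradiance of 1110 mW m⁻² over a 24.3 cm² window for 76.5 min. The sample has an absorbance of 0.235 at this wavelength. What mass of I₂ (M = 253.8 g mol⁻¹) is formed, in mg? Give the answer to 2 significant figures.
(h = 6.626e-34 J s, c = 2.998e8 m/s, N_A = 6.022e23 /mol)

2.7 mg

Photon energy at 272 nm: hc/λ = (6.626e-34)(2.998e8)/(272e-9) = 7.303e-19 J.
Energy delivered: (1110 mW m⁻²)(24.3e-4 m²)(4590 s) = 12.38 J.
Photons incident: 12.38 / 7.303e-19 = 1.695e19, i.e. 1.695e19/6.022e23 = 2.815e-5 mol.
Fraction absorbed: 1 − 10^(−0.235) = 0.4179.
Photons absorbed: 0.4179 × 2.815e-5 = 1.176e-5 mol.
Product: Φ × n_abs = 0.92 × 1.176e-5 = 1.082e-5 mol.
Mass: 1.082e-5 × 253.8 = 0.002746 g = 2.7 mg.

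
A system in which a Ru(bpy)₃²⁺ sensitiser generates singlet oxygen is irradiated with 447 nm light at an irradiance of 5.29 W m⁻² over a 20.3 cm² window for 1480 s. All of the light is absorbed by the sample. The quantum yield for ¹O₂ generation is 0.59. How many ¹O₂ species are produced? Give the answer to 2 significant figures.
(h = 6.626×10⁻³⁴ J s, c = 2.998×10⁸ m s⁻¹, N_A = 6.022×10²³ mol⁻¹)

Photon energy at 447 nm: hc/λ = (6.626×10⁻³⁴)(2.998×10⁸)/(447×10⁻⁹) = 4.444×10⁻¹⁹ J.
Energy delivered: (5.29 W m⁻²)(20.3×10⁻⁴ m²)(1480 s) = 15.89 J.
Photons incident: 15.89 / 4.444×10⁻¹⁹ = 3.576×10¹⁹, i.e. 3.576×10¹⁹/6.022×10²³ = 5.938×10⁻⁵ mol.
Product: Φ × n_abs = 0.59 × 5.938×10⁻⁵ = 3.503×10⁻⁵ mol.
As a count: 3.503×10⁻⁵ × 6.022×10²³ = 2.1×10¹⁹.

2.1×10¹⁹ species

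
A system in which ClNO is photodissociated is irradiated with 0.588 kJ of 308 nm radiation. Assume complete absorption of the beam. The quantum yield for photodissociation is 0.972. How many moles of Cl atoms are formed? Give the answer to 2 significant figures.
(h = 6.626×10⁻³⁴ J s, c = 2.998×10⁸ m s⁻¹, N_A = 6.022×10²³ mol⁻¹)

Photon energy at 308 nm: hc/λ = (6.626×10⁻³⁴)(2.998×10⁸)/(308×10⁻⁹) = 6.450×10⁻¹⁹ J.
Incident energy: 0.588 kJ = 588 J.
Photons incident: 588 / 6.450×10⁻¹⁹ = 9.116×10²⁰, i.e. 9.116×10²⁰/6.022×10²³ = 0.001514 mol.
Product: Φ × n_abs = 0.972 × 0.001514 = 0.001472 mol.

0.0015 mol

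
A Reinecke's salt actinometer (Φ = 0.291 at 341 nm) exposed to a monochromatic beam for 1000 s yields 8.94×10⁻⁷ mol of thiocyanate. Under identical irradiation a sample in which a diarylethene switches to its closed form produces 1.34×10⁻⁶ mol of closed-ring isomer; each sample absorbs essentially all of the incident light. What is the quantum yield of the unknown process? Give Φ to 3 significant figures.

Φ = 0.436

Photons absorbed by the actinometer: 8.94×10⁻⁷ / 0.291 = 3.072×10⁻⁶ mol.
Φ(unknown) = 1.34×10⁻⁶ / 3.072×10⁻⁶ = 0.436.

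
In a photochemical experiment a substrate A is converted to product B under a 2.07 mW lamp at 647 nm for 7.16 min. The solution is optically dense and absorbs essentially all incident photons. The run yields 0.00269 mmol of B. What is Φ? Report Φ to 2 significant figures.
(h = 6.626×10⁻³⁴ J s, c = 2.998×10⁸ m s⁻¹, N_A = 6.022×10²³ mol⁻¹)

Φ = 0.56

Product: 0.00269 mmol = 2.69×10⁻⁶ mol.
Photon energy at 647 nm: hc/λ = (6.626×10⁻³⁴)(2.998×10⁸)/(647×10⁻⁹) = 3.070×10⁻¹⁹ J.
Energy delivered: (2.07 mW)(429.6 s) = 0.8893 J.
Photons incident: 0.8893 / 3.070×10⁻¹⁹ = 2.897×10¹⁸, i.e. 2.897×10¹⁸/6.022×10²³ = 4.811×10⁻⁶ mol.
Φ = 2.69×10⁻⁶ mol / 4.811×10⁻⁶ mol photons = 0.56.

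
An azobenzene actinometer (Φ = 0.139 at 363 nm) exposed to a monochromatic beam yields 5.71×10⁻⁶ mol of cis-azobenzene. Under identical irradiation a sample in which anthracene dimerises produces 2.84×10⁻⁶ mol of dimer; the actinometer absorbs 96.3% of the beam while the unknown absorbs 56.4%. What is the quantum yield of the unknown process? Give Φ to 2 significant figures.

Photons absorbed by the actinometer: 5.71×10⁻⁶ / 0.139 = 4.108×10⁻⁵ mol.
Incident flux: 4.108×10⁻⁵ / 0.963 = 4.266×10⁻⁵ einstein.
Absorbed by unknown: 0.564 × 4.266×10⁻⁵ = 2.406×10⁻⁵ mol.
Φ(unknown) = 2.84×10⁻⁶ / 2.406×10⁻⁵ = 0.12.

Φ = 0.12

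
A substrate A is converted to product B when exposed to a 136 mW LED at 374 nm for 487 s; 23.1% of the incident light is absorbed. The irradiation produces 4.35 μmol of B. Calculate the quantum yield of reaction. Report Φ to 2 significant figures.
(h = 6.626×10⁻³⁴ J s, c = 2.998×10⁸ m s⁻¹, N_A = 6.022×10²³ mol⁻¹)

Product: 4.35 μmol = 4.35×10⁻⁶ mol.
Photon energy at 374 nm: hc/λ = (6.626×10⁻³⁴)(2.998×10⁸)/(374×10⁻⁹) = 5.311×10⁻¹⁹ J.
Energy delivered: (136 mW)(487 s) = 66.23 J.
Photons incident: 66.23 / 5.311×10⁻¹⁹ = 1.247×10²⁰, i.e. 1.247×10²⁰/6.022×10²³ = 2.071×10⁻⁴ mol.
Photons absorbed: 0.231 × 2.071×10⁻⁴ = 4.784×10⁻⁵ mol.
Φ = 4.35×10⁻⁶ mol / 4.784×10⁻⁵ mol photons = 0.091.

Φ = 0.091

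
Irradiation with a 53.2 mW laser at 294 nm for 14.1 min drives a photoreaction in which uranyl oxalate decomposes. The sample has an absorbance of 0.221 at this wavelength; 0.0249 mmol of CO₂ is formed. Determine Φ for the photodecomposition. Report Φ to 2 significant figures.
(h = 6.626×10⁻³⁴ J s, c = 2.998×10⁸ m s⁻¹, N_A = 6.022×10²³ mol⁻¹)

Φ = 0.56

Product: 0.0249 mmol = 2.49×10⁻⁵ mol.
Photon energy at 294 nm: hc/λ = (6.626×10⁻³⁴)(2.998×10⁸)/(294×10⁻⁹) = 6.757×10⁻¹⁹ J.
Energy delivered: (53.2 mW)(846 s) = 45.01 J.
Photons incident: 45.01 / 6.757×10⁻¹⁹ = 6.661×10¹⁹, i.e. 6.661×10¹⁹/6.022×10²³ = 1.106×10⁻⁴ mol.
Fraction absorbed: 1 − 10^(−0.221) = 0.3988.
Photons absorbed: 0.3988 × 1.106×10⁻⁴ = 4.411×10⁻⁵ mol.
Φ = 2.49×10⁻⁵ mol / 4.411×10⁻⁵ mol photons = 0.56.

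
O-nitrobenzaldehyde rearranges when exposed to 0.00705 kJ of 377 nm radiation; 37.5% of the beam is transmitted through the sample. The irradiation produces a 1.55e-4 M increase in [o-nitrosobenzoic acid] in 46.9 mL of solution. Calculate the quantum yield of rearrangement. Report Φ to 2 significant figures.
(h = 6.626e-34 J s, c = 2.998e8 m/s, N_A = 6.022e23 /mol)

Φ = 0.52

Product: (1.55e-4 M)(0.0469 L) = 7.270e-6 mol.
Photon energy at 377 nm: hc/λ = (6.626e-34)(2.998e8)/(377e-9) = 5.269e-19 J.
Incident energy: 0.00705 kJ = 7.05 J.
Photons incident: 7.05 / 5.269e-19 = 1.338e19, i.e. 1.338e19/6.022e23 = 2.222e-5 mol.
Fraction absorbed: 1 − 37.5/100 = 0.6250.
Photons absorbed: 0.6250 × 2.222e-5 = 1.389e-5 mol.
Φ = 7.270e-6 mol / 1.389e-5 mol photons = 0.52.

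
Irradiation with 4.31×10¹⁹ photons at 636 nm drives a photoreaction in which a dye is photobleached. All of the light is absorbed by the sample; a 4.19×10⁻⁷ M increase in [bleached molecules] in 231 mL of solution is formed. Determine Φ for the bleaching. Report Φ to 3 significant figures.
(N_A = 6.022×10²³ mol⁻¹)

Φ = 0.00135

Product: (4.19×10⁻⁷ M)(0.231 L) = 9.679×10⁻⁸ mol.
Moles of photons: 4.31×10¹⁹ / 6.022×10²³ = 7.157×10⁻⁵ mol.
Φ = 9.679×10⁻⁸ mol / 7.157×10⁻⁵ mol photons = 0.00135.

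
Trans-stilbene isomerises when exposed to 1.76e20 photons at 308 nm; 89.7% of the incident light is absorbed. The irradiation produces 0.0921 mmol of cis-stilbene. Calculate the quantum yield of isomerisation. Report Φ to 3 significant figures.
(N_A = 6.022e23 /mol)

Φ = 0.351

Product: 0.0921 mmol = 9.21e-5 mol.
Moles of photons: 1.76e20 / 6.022e23 = 2.923e-4 mol.
Photons absorbed: 0.897 × 2.923e-4 = 2.622e-4 mol.
Φ = 9.21e-5 mol / 2.622e-4 mol photons = 0.351.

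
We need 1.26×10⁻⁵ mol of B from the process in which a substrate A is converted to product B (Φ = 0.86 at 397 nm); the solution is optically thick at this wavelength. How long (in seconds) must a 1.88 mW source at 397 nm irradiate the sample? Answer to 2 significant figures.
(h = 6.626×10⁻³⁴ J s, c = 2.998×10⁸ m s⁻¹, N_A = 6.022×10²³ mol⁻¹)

Photons that must be absorbed: 1.26×10⁻⁵ / 0.86 = 1.465×10⁻⁵ mol.
Photon energy: hc/λ = 5.004×10⁻¹⁹ J; per mole, 3.013×10⁵ J mol⁻¹.
Energy required: 1.465×10⁻⁵ × 3.013×10⁵ = 4.414 J.
Time: 4.414 J / 0.00188 W = 2300 s.

t ≈ 2300 s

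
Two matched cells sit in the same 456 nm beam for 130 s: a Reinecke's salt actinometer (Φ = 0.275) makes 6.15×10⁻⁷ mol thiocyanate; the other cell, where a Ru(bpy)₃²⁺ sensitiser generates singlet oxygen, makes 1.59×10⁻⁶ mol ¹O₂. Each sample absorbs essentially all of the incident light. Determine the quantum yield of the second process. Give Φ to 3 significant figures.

Φ = 0.711

Photons absorbed by the actinometer: 6.15×10⁻⁷ / 0.275 = 2.236×10⁻⁶ mol.
Φ(unknown) = 1.59×10⁻⁶ / 2.236×10⁻⁶ = 0.711.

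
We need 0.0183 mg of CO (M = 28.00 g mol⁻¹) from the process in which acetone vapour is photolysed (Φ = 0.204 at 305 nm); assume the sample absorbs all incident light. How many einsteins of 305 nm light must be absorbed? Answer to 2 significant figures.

3.2e-6 einstein

Product: 0.0183 mg / 28.00 g mol⁻¹ = 6.536e-7 mol.
Photons that must be absorbed: 6.536e-7 / 0.204 = 3.204e-6 mol.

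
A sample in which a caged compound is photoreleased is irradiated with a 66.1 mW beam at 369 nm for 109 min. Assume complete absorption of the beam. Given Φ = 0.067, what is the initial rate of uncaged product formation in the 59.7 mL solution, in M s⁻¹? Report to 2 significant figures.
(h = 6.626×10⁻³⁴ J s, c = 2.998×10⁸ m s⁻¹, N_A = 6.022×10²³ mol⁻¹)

Photon energy at 369 nm: hc/λ = (6.626×10⁻³⁴)(2.998×10⁸)/(369×10⁻⁹) = 5.383×10⁻¹⁹ J.
Energy delivered: (66.1 mW)(6540 s) = 432.3 J.
Photons incident: 432.3 / 5.383×10⁻¹⁹ = 8.031×10²⁰, i.e. 8.031×10²⁰/6.022×10²³ = 0.001334 mol.
Product formed: 0.067 × 0.001334 = 8.938×10⁻⁵ mol.
Rate: 8.938×10⁻⁵ mol / (6540 s × 0.0597 L) = 2.3×10⁻⁷ M s⁻¹.

2.3×10⁻⁷ M s⁻¹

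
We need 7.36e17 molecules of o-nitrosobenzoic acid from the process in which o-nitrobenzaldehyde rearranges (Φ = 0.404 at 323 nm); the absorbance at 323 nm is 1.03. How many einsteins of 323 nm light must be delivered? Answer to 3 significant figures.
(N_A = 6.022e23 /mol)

3.34e-6 einstein

Product: 7.36e17 / 6.022e23 = 1.222e-6 mol.
Photons that must be absorbed: 1.222e-6 / 0.404 = 3.025e-6 mol.
Fraction absorbed: 1 − 10^(−1.03) = 0.9067.
Incident photons needed: 3.025e-6 / 0.9067 = 3.336e-6 mol.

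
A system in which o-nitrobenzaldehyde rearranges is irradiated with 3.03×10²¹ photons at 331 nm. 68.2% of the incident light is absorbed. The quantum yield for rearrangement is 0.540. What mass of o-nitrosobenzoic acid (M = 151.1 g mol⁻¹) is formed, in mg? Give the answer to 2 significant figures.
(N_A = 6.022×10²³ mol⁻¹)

280 mg

Moles of photons: 3.03×10²¹ / 6.022×10²³ = 0.005032 mol.
Photons absorbed: 0.682 × 0.005032 = 0.003432 mol.
Product: Φ × n_abs = 0.540 × 0.003432 = 0.001853 mol.
Mass: 0.001853 × 151.1 = 0.2800 g = 280 mg.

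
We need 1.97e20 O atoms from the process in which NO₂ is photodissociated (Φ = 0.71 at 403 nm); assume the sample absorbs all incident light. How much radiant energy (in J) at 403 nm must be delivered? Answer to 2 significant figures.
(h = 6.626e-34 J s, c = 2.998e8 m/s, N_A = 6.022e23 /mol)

140 J

Product: 1.97e20 / 6.022e23 = 3.271e-4 mol.
Photons that must be absorbed: 3.271e-4 / 0.71 = 4.607e-4 mol.
Photon energy: hc/λ = 4.929e-19 J; per mole, 2.968e5 J mol⁻¹.
Energy required: 4.607e-4 × 2.968e5 = 140 J.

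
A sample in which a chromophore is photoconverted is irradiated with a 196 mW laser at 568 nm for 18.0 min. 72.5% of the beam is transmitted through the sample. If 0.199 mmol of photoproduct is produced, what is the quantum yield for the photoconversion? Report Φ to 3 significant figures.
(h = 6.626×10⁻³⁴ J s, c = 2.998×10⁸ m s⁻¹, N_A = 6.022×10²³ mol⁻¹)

Φ = 0.720

Product: 0.199 mmol = 1.99×10⁻⁴ mol.
Photon energy at 568 nm: hc/λ = (6.626×10⁻³⁴)(2.998×10⁸)/(568×10⁻⁹) = 3.497×10⁻¹⁹ J.
Energy delivered: (196 mW)(1080 s) = 211.7 J.
Photons incident: 211.7 / 3.497×10⁻¹⁹ = 6.054×10²⁰, i.e. 6.054×10²⁰/6.022×10²³ = 0.001005 mol.
Fraction absorbed: 1 − 72.5/100 = 0.2750.
Photons absorbed: 0.2750 × 0.001005 = 2.764×10⁻⁴ mol.
Φ = 1.99×10⁻⁴ mol / 2.764×10⁻⁴ mol photons = 0.720.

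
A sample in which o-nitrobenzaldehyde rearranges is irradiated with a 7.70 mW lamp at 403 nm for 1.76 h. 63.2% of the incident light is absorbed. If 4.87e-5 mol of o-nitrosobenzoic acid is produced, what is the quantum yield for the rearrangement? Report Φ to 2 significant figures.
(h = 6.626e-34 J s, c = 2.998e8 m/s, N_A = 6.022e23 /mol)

Φ = 0.47

Photon energy at 403 nm: hc/λ = (6.626e-34)(2.998e8)/(403e-9) = 4.929e-19 J.
Energy delivered: (7.70 mW)(6336 s) = 48.79 J.
Photons incident: 48.79 / 4.929e-19 = 9.899e19, i.e. 9.899e19/6.022e23 = 1.644e-4 mol.
Photons absorbed: 0.632 × 1.644e-4 = 1.039e-4 mol.
Φ = 4.87e-5 mol / 1.039e-4 mol photons = 0.47.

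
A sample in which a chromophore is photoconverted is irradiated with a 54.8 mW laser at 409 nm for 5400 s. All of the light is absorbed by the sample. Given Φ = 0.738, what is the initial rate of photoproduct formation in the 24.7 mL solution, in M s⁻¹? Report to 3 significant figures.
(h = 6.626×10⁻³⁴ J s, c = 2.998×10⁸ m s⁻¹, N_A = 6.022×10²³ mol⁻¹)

5.60×10⁻⁶ M s⁻¹

Photon energy at 409 nm: hc/λ = (6.626×10⁻³⁴)(2.998×10⁸)/(409×10⁻⁹) = 4.857×10⁻¹⁹ J.
Energy delivered: (54.8 mW)(5400 s) = 295.9 J.
Photons incident: 295.9 / 4.857×10⁻¹⁹ = 6.092×10²⁰, i.e. 6.092×10²⁰/6.022×10²³ = 0.001012 mol.
Product formed: 0.738 × 0.001012 = 7.469×10⁻⁴ mol.
Rate: 7.469×10⁻⁴ mol / (5400 s × 0.0247 L) = 5.60×10⁻⁶ M s⁻¹.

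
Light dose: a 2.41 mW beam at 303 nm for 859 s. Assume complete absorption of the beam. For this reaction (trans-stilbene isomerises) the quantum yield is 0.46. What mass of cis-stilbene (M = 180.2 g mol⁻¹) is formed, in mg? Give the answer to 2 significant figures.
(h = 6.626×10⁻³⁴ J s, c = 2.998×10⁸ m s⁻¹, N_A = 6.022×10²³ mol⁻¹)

0.43 mg

Photon energy at 303 nm: hc/λ = (6.626×10⁻³⁴)(2.998×10⁸)/(303×10⁻⁹) = 6.556×10⁻¹⁹ J.
Energy delivered: (2.41 mW)(859 s) = 2.070 J.
Photons incident: 2.070 / 6.556×10⁻¹⁹ = 3.157×10¹⁸, i.e. 3.157×10¹⁸/6.022×10²³ = 5.242×10⁻⁶ mol.
Product: Φ × n_abs = 0.46 × 5.242×10⁻⁶ = 2.411×10⁻⁶ mol.
Mass: 2.411×10⁻⁶ × 180.2 = 4.345×10⁻⁴ g = 0.43 mg.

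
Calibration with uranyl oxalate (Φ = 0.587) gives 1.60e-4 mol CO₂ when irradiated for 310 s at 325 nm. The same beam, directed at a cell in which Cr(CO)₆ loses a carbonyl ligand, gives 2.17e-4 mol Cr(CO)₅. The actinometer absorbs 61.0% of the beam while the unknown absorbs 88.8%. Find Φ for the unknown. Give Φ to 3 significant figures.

Φ = 0.547

Photons absorbed by the actinometer: 1.60e-4 / 0.587 = 2.726e-4 mol.
Incident flux: 2.726e-4 / 0.610 = 4.469e-4 einstein.
Absorbed by unknown: 0.888 × 4.469e-4 = 3.968e-4 mol.
Φ(unknown) = 2.17e-4 / 3.968e-4 = 0.547.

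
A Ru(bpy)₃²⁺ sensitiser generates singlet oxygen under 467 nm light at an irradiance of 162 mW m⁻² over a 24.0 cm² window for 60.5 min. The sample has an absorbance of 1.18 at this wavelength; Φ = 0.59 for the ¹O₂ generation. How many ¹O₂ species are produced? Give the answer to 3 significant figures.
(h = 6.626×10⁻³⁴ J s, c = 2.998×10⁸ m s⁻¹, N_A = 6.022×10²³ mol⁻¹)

Photon energy at 467 nm: hc/λ = (6.626×10⁻³⁴)(2.998×10⁸)/(467×10⁻⁹) = 4.254×10⁻¹⁹ J.
Energy delivered: (162 mW m⁻²)(24.0×10⁻⁴ m²)(3630 s) = 1.411 J.
Photons incident: 1.411 / 4.254×10⁻¹⁹ = 3.317×10¹⁸, i.e. 3.317×10¹⁸/6.022×10²³ = 5.508×10⁻⁶ mol.
Fraction absorbed: 1 − 10^(−1.18) = 0.9339.
Photons absorbed: 0.9339 × 5.508×10⁻⁶ = 5.144×10⁻⁶ mol.
Product: Φ × n_abs = 0.59 × 5.144×10⁻⁶ = 3.035×10⁻⁶ mol.
As a count: 3.035×10⁻⁶ × 6.022×10²³ = 1.83×10¹⁸.

1.83×10¹⁸ species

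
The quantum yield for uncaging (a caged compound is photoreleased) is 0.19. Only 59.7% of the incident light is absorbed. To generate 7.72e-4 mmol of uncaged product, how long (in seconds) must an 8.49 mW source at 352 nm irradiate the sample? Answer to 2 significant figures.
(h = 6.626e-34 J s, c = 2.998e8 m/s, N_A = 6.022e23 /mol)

Product: 7.72e-4 mmol = 7.72e-7 mol.
Photons that must be absorbed: 7.72e-7 / 0.19 = 4.063e-6 mol.
Incident photons needed: 4.063e-6 / 0.597 = 6.806e-6 mol.
Photon energy: hc/λ = 5.643e-19 J; per mole, 3.398e5 J mol⁻¹.
Energy required: 6.806e-6 × 3.398e5 = 2.313 J.
Time: 2.313 J / 0.00849 W = 270 s.

t ≈ 270 s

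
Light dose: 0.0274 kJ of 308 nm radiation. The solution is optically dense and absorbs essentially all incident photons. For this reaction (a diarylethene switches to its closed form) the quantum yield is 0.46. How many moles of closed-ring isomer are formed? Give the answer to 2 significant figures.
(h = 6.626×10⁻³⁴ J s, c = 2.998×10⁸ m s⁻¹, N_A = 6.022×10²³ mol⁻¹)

3.2×10⁻⁵ mol

Photon energy at 308 nm: hc/λ = (6.626×10⁻³⁴)(2.998×10⁸)/(308×10⁻⁹) = 6.450×10⁻¹⁹ J.
Incident energy: 0.0274 kJ = 27.4 J.
Photons incident: 27.4 / 6.450×10⁻¹⁹ = 4.248×10¹⁹, i.e. 4.248×10¹⁹/6.022×10²³ = 7.054×10⁻⁵ mol.
Product: Φ × n_abs = 0.46 × 7.054×10⁻⁵ = 3.245×10⁻⁵ mol.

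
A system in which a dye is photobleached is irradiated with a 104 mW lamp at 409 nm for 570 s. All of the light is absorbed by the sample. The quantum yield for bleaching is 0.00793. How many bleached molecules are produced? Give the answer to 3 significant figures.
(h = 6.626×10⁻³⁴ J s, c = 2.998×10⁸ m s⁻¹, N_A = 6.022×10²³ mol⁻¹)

9.68×10¹⁷ bleached molecules

Photon energy at 409 nm: hc/λ = (6.626×10⁻³⁴)(2.998×10⁸)/(409×10⁻⁹) = 4.857×10⁻¹⁹ J.
Energy delivered: (104 mW)(570 s) = 59.28 J.
Photons incident: 59.28 / 4.857×10⁻¹⁹ = 1.221×10²⁰, i.e. 1.221×10²⁰/6.022×10²³ = 2.028×10⁻⁴ mol.
Product: Φ × n_abs = 0.00793 × 2.028×10⁻⁴ = 1.608×10⁻⁶ mol.
As a count: 1.608×10⁻⁶ × 6.022×10²³ = 9.68×10¹⁷.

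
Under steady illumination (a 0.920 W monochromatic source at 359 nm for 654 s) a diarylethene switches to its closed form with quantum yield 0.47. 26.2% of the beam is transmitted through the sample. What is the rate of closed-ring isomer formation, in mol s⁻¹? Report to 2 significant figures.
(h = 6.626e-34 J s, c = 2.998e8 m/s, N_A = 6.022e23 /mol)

9.6e-7 mol s⁻¹

Photon energy at 359 nm: hc/λ = (6.626e-34)(2.998e8)/(359e-9) = 5.533e-19 J.
Energy delivered: (0.920 W)(654 s) = 601.7 J.
Photons incident: 601.7 / 5.533e-19 = 1.087e21, i.e. 1.087e21/6.022e23 = 0.001805 mol.
Fraction absorbed: 1 − 26.2/100 = 0.7380.
Photons absorbed: 0.7380 × 0.001805 = 0.001332 mol.
Product formed: 0.47 × 0.001332 = 6.260e-4 mol.
Rate: 6.260e-4 / 654 s = 9.6e-7 mol s⁻¹.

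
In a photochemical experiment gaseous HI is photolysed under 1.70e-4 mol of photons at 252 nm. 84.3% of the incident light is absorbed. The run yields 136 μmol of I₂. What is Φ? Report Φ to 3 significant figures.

Φ = 0.949

Product: 136 μmol = 1.36e-4 mol.
Photons absorbed: 0.843 × 1.70e-4 = 1.433e-4 mol.
Φ = 1.36e-4 mol / 1.433e-4 mol photons = 0.949.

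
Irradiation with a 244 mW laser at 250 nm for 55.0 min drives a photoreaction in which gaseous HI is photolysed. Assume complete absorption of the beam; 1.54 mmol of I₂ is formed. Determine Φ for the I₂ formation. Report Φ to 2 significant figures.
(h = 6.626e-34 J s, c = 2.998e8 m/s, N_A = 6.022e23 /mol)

Product: 1.54 mmol = 0.00154 mol.
Photon energy at 250 nm: hc/λ = (6.626e-34)(2.998e8)/(250e-9) = 7.946e-19 J.
Energy delivered: (244 mW)(3300 s) = 805.2 J.
Photons incident: 805.2 / 7.946e-19 = 1.013e21, i.e. 1.013e21/6.022e23 = 0.001682 mol.
Φ = 0.00154 mol / 0.001682 mol photons = 0.92.

Φ = 0.92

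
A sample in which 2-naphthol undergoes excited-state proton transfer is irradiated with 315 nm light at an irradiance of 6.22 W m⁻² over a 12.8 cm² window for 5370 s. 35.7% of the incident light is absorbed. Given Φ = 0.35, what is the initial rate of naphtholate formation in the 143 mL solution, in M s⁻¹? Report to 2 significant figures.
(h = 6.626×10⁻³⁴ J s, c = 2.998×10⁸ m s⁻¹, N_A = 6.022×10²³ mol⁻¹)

1.8×10⁻⁸ M s⁻¹

Photon energy at 315 nm: hc/λ = (6.626×10⁻³⁴)(2.998×10⁸)/(315×10⁻⁹) = 6.306×10⁻¹⁹ J.
Energy delivered: (6.22 W m⁻²)(12.8×10⁻⁴ m²)(5370 s) = 42.75 J.
Photons incident: 42.75 / 6.306×10⁻¹⁹ = 6.779×10¹⁹, i.e. 6.779×10¹⁹/6.022×10²³ = 1.126×10⁻⁴ mol.
Photons absorbed: 0.357 × 1.126×10⁻⁴ = 4.020×10⁻⁵ mol.
Product formed: 0.35 × 4.020×10⁻⁵ = 1.407×10⁻⁵ mol.
Rate: 1.407×10⁻⁵ mol / (5370 s × 0.143 L) = 1.8×10⁻⁸ M s⁻¹.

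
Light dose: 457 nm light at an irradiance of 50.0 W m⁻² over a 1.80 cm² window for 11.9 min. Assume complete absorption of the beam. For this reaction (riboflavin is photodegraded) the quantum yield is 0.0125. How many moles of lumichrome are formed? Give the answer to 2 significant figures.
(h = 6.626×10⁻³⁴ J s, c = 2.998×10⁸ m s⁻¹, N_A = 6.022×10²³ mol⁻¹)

3.1×10⁻⁷ mol

Photon energy at 457 nm: hc/λ = (6.626×10⁻³⁴)(2.998×10⁸)/(457×10⁻⁹) = 4.347×10⁻¹⁹ J.
Energy delivered: (50.0 W m⁻²)(1.80×10⁻⁴ m²)(714 s) = 6.426 J.
Photons incident: 6.426 / 4.347×10⁻¹⁹ = 1.478×10¹⁹, i.e. 1.478×10¹⁹/6.022×10²³ = 2.454×10⁻⁵ mol.
Product: Φ × n_abs = 0.0125 × 2.454×10⁻⁵ = 3.068×10⁻⁷ mol.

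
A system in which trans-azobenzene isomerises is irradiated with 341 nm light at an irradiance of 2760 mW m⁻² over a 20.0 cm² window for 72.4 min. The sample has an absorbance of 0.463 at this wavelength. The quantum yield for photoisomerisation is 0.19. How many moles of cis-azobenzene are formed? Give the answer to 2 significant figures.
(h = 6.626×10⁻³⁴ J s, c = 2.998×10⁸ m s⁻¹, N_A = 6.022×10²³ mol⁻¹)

Photon energy at 341 nm: hc/λ = (6.626×10⁻³⁴)(2.998×10⁸)/(341×10⁻⁹) = 5.825×10⁻¹⁹ J.
Energy delivered: (2760 mW m⁻²)(20.0×10⁻⁴ m²)(4344 s) = 23.98 J.
Photons incident: 23.98 / 5.825×10⁻¹⁹ = 4.117×10¹⁹, i.e. 4.117×10¹⁹/6.022×10²³ = 6.837×10⁻⁵ mol.
Fraction absorbed: 1 − 10^(−0.463) = 0.6557.
Photons absorbed: 0.6557 × 6.837×10⁻⁵ = 4.483×10⁻⁵ mol.
Product: Φ × n_abs = 0.19 × 4.483×10⁻⁵ = 8.518×10⁻⁶ mol.

8.5×10⁻⁶ mol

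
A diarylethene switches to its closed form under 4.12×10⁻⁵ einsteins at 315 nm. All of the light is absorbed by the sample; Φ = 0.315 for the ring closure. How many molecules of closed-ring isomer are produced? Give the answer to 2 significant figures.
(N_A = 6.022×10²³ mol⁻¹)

7.8×10¹⁸ molecules

Product: Φ × n_abs = 0.315 × 4.12×10⁻⁵ = 1.298×10⁻⁵ mol.
As a count: 1.298×10⁻⁵ × 6.022×10²³ = 7.8×10¹⁸.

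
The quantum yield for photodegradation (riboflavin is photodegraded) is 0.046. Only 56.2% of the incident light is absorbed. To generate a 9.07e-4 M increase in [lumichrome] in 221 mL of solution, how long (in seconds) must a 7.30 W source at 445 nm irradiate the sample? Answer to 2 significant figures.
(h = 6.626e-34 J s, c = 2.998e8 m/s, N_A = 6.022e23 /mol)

t ≈ 290 s

Product: (9.07e-4 M)(0.221 L) = 2.004e-4 mol.
Photons that must be absorbed: 2.004e-4 / 0.046 = 0.004357 mol.
Incident photons needed: 0.004357 / 0.562 = 0.007753 mol.
Photon energy: hc/λ = 4.464e-19 J; per mole, 2.688e5 J mol⁻¹.
Energy required: 0.007753 × 2.688e5 = 2084 J.
Time: 2084 J / 7.3 W = 290 s.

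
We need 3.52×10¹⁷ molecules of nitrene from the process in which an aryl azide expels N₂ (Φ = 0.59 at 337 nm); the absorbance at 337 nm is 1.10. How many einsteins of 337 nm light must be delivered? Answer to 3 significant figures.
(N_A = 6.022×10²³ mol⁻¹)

1.08×10⁻⁶ einstein

Product: 3.52×10¹⁷ / 6.022×10²³ = 5.845×10⁻⁷ mol.
Photons that must be absorbed: 5.845×10⁻⁷ / 0.59 = 9.907×10⁻⁷ mol.
Fraction absorbed: 1 − 10^(−1.10) = 0.9206.
Incident photons needed: 9.907×10⁻⁷ / 0.9206 = 1.076×10⁻⁶ mol.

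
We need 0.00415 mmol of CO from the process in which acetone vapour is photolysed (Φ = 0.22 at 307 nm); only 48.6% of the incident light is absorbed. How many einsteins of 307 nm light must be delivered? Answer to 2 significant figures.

3.9×10⁻⁵ einstein

Product: 0.00415 mmol = 4.15×10⁻⁶ mol.
Photons that must be absorbed: 4.15×10⁻⁶ / 0.22 = 1.886×10⁻⁵ mol.
Incident photons needed: 1.886×10⁻⁵ / 0.486 = 3.881×10⁻⁵ mol.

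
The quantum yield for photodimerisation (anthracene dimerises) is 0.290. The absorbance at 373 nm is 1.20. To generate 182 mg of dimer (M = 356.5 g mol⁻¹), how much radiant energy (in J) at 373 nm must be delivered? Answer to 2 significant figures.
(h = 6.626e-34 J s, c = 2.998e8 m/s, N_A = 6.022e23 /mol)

600 J

Product: 182 mg / 356.5 g mol⁻¹ = 5.105e-4 mol.
Photons that must be absorbed: 5.105e-4 / 0.290 = 0.001760 mol.
Fraction absorbed: 1 − 10^(−1.20) = 0.9369.
Incident photons needed: 0.001760 / 0.9369 = 0.001879 mol.
Photon energy: hc/λ = 5.326e-19 J; per mole, 3.207e5 J mol⁻¹.
Energy required: 0.001879 × 3.207e5 = 600 J.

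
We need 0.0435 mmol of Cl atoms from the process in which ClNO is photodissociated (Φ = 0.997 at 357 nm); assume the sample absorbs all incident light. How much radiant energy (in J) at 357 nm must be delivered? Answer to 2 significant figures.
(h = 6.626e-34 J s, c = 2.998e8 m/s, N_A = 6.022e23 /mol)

15 J

Product: 0.0435 mmol = 4.35e-5 mol.
Photons that must be absorbed: 4.35e-5 / 0.997 = 4.363e-5 mol.
Photon energy: hc/λ = 5.564e-19 J; per mole, 3.351e5 J mol⁻¹.
Energy required: 4.363e-5 × 3.351e5 = 15 J.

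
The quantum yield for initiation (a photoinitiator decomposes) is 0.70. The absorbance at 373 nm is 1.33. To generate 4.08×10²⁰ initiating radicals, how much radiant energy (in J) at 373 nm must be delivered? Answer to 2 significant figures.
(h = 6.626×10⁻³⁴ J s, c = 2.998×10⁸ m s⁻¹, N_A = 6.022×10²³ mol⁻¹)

Product: 4.08×10²⁰ / 6.022×10²³ = 6.775×10⁻⁴ mol.
Photons that must be absorbed: 6.775×10⁻⁴ / 0.70 = 9.679×10⁻⁴ mol.
Fraction absorbed: 1 − 10^(−1.33) = 0.9532.
Incident photons needed: 9.679×10⁻⁴ / 0.9532 = 0.001015 mol.
Photon energy: hc/λ = 5.326×10⁻¹⁹ J; per mole, 3.207×10⁵ J mol⁻¹.
Energy required: 0.001015 × 3.207×10⁵ = 330 J.

330 J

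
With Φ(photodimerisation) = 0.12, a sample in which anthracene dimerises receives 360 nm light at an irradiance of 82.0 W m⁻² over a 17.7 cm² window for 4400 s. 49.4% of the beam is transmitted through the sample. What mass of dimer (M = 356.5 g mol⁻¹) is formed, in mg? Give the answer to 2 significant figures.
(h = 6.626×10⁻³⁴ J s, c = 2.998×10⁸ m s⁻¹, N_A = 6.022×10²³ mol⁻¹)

Photon energy at 360 nm: hc/λ = (6.626×10⁻³⁴)(2.998×10⁸)/(360×10⁻⁹) = 5.518×10⁻¹⁹ J.
Energy delivered: (82.0 W m⁻²)(17.7×10⁻⁴ m²)(4400 s) = 638.6 J.
Photons incident: 638.6 / 5.518×10⁻¹⁹ = 1.157×10²¹, i.e. 1.157×10²¹/6.022×10²³ = 0.001921 mol.
Fraction absorbed: 1 − 49.4/100 = 0.5060.
Photons absorbed: 0.5060 × 0.001921 = 9.720×10⁻⁴ mol.
Product: Φ × n_abs = 0.12 × 9.720×10⁻⁴ = 1.166×10⁻⁴ mol.
Mass: 1.166×10⁻⁴ × 356.5 = 0.04157 g = 42 mg.

42 mg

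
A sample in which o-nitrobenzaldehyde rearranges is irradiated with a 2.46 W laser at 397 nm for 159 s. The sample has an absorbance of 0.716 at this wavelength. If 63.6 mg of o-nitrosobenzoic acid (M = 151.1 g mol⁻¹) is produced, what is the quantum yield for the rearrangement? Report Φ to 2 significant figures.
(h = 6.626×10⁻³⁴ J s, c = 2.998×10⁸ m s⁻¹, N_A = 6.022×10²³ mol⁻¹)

Φ = 0.40

Product: 63.6 mg / 151.1 g mol⁻¹ = 4.209×10⁻⁴ mol.
Photon energy at 397 nm: hc/λ = (6.626×10⁻³⁴)(2.998×10⁸)/(397×10⁻⁹) = 5.004×10⁻¹⁹ J.
Energy delivered: (2.46 W)(159 s) = 391.1 J.
Photons incident: 391.1 / 5.004×10⁻¹⁹ = 7.816×10²⁰, i.e. 7.816×10²⁰/6.022×10²³ = 0.001298 mol.
Fraction absorbed: 1 − 10^(−0.716) = 0.8077.
Photons absorbed: 0.8077 × 0.001298 = 0.001048 mol.
Φ = 4.209×10⁻⁴ mol / 0.001048 mol photons = 0.40.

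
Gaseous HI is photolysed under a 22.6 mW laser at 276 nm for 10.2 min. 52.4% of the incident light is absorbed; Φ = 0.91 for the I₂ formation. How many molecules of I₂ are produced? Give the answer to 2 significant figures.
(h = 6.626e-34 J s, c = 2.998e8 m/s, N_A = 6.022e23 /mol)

9.2e18 molecules

Photon energy at 276 nm: hc/λ = (6.626e-34)(2.998e8)/(276e-9) = 7.197e-19 J.
Energy delivered: (22.6 mW)(612 s) = 13.83 J.
Photons incident: 13.83 / 7.197e-19 = 1.922e19, i.e. 1.922e19/6.022e23 = 3.192e-5 mol.
Photons absorbed: 0.524 × 3.192e-5 = 1.673e-5 mol.
Product: Φ × n_abs = 0.91 × 1.673e-5 = 1.522e-5 mol.
As a count: 1.522e-5 × 6.022e23 = 9.2e18.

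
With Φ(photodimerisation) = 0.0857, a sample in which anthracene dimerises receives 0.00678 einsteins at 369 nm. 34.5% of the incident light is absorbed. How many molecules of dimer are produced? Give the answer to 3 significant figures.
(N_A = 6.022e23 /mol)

1.21e20 molecules

Photons absorbed: 0.345 × 0.00678 = 0.002339 mol.
Product: Φ × n_abs = 0.0857 × 0.002339 = 2.005e-4 mol.
As a count: 2.005e-4 × 6.022e23 = 1.21e20.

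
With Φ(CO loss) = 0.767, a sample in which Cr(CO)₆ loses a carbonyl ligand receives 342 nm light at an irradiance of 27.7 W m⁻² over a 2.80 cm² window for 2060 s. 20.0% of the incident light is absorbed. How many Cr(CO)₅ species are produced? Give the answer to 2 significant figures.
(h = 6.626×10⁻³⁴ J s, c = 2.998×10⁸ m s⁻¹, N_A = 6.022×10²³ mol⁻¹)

Photon energy at 342 nm: hc/λ = (6.626×10⁻³⁴)(2.998×10⁸)/(342×10⁻⁹) = 5.808×10⁻¹⁹ J.
Energy delivered: (27.7 W m⁻²)(2.80×10⁻⁴ m²)(2060 s) = 15.98 J.
Photons incident: 15.98 / 5.808×10⁻¹⁹ = 2.751×10¹⁹, i.e. 2.751×10¹⁹/6.022×10²³ = 4.568×10⁻⁵ mol.
Photons absorbed: 0.200 × 4.568×10⁻⁵ = 9.136×10⁻⁶ mol.
Product: Φ × n_abs = 0.767 × 9.136×10⁻⁶ = 7.007×10⁻⁶ mol.
As a count: 7.007×10⁻⁶ × 6.022×10²³ = 4.2×10¹⁸.

4.2×10¹⁸ species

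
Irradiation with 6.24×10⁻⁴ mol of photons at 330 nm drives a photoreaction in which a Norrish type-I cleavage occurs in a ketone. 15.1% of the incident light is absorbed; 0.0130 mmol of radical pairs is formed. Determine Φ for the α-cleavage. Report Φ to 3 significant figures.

Product: 0.0130 mmol = 1.30×10⁻⁵ mol.
Photons absorbed: 0.151 × 6.24×10⁻⁴ = 9.422×10⁻⁵ mol.
Φ = 1.30×10⁻⁵ mol / 9.422×10⁻⁵ mol photons = 0.138.

Φ = 0.138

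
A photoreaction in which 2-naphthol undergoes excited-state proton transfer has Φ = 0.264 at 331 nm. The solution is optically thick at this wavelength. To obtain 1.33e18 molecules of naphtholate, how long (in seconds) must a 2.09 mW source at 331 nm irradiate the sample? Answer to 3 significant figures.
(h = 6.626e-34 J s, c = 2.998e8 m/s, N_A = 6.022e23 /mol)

t ≈ 1450 s

Product: 1.33e18 / 6.022e23 = 2.209e-6 mol.
Photons that must be absorbed: 2.209e-6 / 0.264 = 8.367e-6 mol.
Photon energy: hc/λ = 6.001e-19 J; per mole, 3.614e5 J mol⁻¹.
Energy required: 8.367e-6 × 3.614e5 = 3.024 J.
Time: 3.024 J / 0.00209 W = 1450 s.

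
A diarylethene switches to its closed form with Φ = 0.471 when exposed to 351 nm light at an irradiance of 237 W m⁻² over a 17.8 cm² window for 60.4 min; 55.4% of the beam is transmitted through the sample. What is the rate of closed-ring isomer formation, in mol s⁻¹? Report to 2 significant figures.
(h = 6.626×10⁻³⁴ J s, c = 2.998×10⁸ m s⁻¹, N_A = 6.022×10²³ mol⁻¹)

Photon energy at 351 nm: hc/λ = (6.626×10⁻³⁴)(2.998×10⁸)/(351×10⁻⁹) = 5.659×10⁻¹⁹ J.
Energy delivered: (237 W m⁻²)(17.8×10⁻⁴ m²)(3624 s) = 1529 J.
Photons incident: 1529 / 5.659×10⁻¹⁹ = 2.702×10²¹, i.e. 2.702×10²¹/6.022×10²³ = 0.004487 mol.
Fraction absorbed: 1 − 55.4/100 = 0.4460.
Photons absorbed: 0.4460 × 0.004487 = 0.002001 mol.
Product formed: 0.471 × 0.002001 = 9.425×10⁻⁴ mol.
Rate: 9.425×10⁻⁴ / 3624 s = 2.6×10⁻⁷ mol s⁻¹.

2.6×10⁻⁷ mol s⁻¹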